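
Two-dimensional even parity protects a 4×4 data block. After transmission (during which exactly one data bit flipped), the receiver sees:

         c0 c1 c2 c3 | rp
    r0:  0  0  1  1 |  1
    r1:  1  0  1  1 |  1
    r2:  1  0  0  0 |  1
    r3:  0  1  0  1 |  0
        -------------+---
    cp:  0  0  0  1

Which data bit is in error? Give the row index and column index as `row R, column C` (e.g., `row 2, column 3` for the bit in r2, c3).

row 0, column 1

Recompute each row's even parity and compare to rp:
  r0: data parity 0, sent rp 1 → mismatch
  r1: data parity 1, sent rp 1 → ok
  r2: data parity 1, sent rp 1 → ok
  r3: data parity 0, sent rp 0 → ok
Recompute each column's even parity and compare to cp:
  c0: data parity 0, sent cp 0 → ok
  c1: data parity 1, sent cp 0 → mismatch
  c2: data parity 0, sent cp 0 → ok
  c3: data parity 1, sent cp 1 → ok
Exactly one row (r0) and one column (c1) fail → the flipped bit is at their intersection.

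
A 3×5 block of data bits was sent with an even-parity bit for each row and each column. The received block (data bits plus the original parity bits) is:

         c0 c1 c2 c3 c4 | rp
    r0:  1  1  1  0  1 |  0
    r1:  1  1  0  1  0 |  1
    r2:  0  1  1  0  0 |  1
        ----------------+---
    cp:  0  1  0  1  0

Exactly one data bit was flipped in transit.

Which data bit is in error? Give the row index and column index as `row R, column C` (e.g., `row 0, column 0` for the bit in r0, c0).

row 2, column 4

Recompute each row's even parity and compare to rp:
  r0: data parity 0, sent rp 0 → ok
  r1: data parity 1, sent rp 1 → ok
  r2: data parity 0, sent rp 1 → mismatch
Recompute each column's even parity and compare to cp:
  c0: data parity 0, sent cp 0 → ok
  c1: data parity 1, sent cp 1 → ok
  c2: data parity 0, sent cp 0 → ok
  c3: data parity 1, sent cp 1 → ok
  c4: data parity 1, sent cp 0 → mismatch
Exactly one row (r2) and one column (c4) fail → the flipped bit is at their intersection.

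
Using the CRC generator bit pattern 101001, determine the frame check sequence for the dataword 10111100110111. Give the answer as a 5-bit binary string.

Append 5 zeros: 1011110011011100000. Divide by 101001 (XOR where the leading bit is 1):
  pos 0: 101111 XOR 101001 = 000110
  pos 3: 110001 XOR 101001 = 011000
  pos 4: 110001 XOR 101001 = 011000
  pos 5: 110000 XOR 101001 = 011001
  pos 6: 110011 XOR 101001 = 011010
  pos 7: 110101 XOR 101001 = 011100
  pos 8: 111001 XOR 101001 = 010000
  pos 9: 100000 XOR 101001 = 001001
  pos 11: 100100 XOR 101001 = 001101
  pos 13: 110100 XOR 101001 = 011101
Remainder (last 5 bits) = 11101. This is the CRC / FCS.

11101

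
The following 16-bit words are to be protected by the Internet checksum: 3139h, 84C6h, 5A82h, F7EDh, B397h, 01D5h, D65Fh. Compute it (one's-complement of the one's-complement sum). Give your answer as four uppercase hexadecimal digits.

One's-complement addition (fold any carry out of bit 15 back into bit 0):
  0x3139 + 0x84C6 = 0x0B5FF
  0xB5FF + 0x5A82 = 0x11081 → wrap carry → 0x1082
  0x1082 + 0xF7ED = 0x1086F → wrap carry → 0x0870
  0x0870 + 0xB397 = 0x0BC07
  0xBC07 + 0x01D5 = 0x0BDDC
  0xBDDC + 0xD65F = 0x1943B → wrap carry → 0x943C
One's-complement sum = 0x943C.
Checksum = ~0x943C & 0xFFFF = 0x6BC3.

6BC3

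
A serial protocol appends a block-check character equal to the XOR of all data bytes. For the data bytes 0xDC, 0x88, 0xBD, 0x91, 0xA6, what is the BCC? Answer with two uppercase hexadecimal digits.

DE

XOR the bytes together:
  start with 0xDC
  0xDC ⊕ 0x88 = 0x54
  0x54 ⊕ 0xBD = 0xE9
  0xE9 ⊕ 0x91 = 0x78
  0x78 ⊕ 0xA6 = 0xDE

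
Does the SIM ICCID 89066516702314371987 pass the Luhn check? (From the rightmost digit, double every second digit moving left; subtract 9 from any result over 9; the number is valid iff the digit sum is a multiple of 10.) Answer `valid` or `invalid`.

invalid

From the right, keep odd positions and double even positions (subtract 9 from any doubled value over 9):
  doubled (positions 2,4,...): 7 2 6 2 4 5 2 3 0 7 → sum 38
  kept (positions 1,3,...): 7 9 7 4 3 0 6 5 6 9 → sum 56
Total = 94.
94 mod 10 = 4, so the number is invalid.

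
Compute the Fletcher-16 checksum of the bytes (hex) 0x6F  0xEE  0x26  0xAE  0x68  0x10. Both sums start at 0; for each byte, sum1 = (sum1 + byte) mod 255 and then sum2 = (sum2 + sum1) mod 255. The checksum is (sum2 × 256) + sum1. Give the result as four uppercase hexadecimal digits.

CCAB

Running sums (mod 255):
  after byte 0 (0x6F): sum1=111, sum2=111
  after byte 1 (0xEE): sum1=94, sum2=205
  after byte 2 (0x26): sum1=132, sum2=82
  after byte 3 (0xAE): sum1=51, sum2=133
  after byte 4 (0x68): sum1=155, sum2=33
  after byte 5 (0x10): sum1=171, sum2=204
Checksum = sum2·256 + sum1 = 204·256 + 171 = 52395 = 0xCCAB.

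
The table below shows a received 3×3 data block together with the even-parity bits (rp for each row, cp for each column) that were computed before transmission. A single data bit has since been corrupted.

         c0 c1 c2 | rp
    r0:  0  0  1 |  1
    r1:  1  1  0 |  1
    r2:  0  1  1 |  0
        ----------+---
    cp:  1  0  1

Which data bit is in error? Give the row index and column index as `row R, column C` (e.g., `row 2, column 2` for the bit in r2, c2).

row 1, column 2

Recompute each row's even parity and compare to rp:
  r0: data parity 1, sent rp 1 → ok
  r1: data parity 0, sent rp 1 → mismatch
  r2: data parity 0, sent rp 0 → ok
Recompute each column's even parity and compare to cp:
  c0: data parity 1, sent cp 1 → ok
  c1: data parity 0, sent cp 0 → ok
  c2: data parity 0, sent cp 1 → mismatch
Exactly one row (r1) and one column (c2) fail → the flipped bit is at their intersection.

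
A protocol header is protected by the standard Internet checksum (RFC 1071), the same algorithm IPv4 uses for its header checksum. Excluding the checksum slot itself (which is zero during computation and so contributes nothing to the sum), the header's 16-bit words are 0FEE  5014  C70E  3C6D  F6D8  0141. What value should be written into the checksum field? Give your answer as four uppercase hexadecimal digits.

One's-complement addition (fold any carry out of bit 15 back into bit 0):
  0x0FEE + 0x5014 = 0x06002
  0x6002 + 0xC70E = 0x12710 → wrap carry → 0x2711
  0x2711 + 0x3C6D = 0x0637E
  0x637E + 0xF6D8 = 0x15A56 → wrap carry → 0x5A57
  0x5A57 + 0x0141 = 0x05B98
One's-complement sum = 0x5B98.
Checksum = ~0x5B98 & 0xFFFF = 0xA467.

A467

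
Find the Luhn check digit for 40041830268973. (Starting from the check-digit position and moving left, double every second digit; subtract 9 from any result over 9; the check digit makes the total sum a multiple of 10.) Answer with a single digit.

Partial digits right→left: 3 7 9 8 6 2 0 3 8 1 4 0 0 4
Double every second digit counting from the check-digit position (so the 1st, 3rd, 5th, ... of the partial from the right).
  doubled (with −9 where >9): 6 9 3 0 7 8 0 → sum 33
  kept as-is: 7 8 2 3 1 0 4 → sum 25
Total = 33 + 25 = 58.
Check digit = (10 − (58 mod 10)) mod 10 = 2.

2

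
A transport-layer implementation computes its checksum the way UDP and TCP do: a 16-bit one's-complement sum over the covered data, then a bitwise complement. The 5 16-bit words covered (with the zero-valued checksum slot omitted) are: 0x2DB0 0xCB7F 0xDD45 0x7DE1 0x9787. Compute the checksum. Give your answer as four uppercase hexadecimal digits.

One's-complement addition (fold any carry out of bit 15 back into bit 0):
  0x2DB0 + 0xCB7F = 0x0F92F
  0xF92F + 0xDD45 = 0x1D674 → wrap carry → 0xD675
  0xD675 + 0x7DE1 = 0x15456 → wrap carry → 0x5457
  0x5457 + 0x9787 = 0x0EBDE
One's-complement sum = 0xEBDE.
Checksum = ~0xEBDE & 0xFFFF = 0x1421.

1421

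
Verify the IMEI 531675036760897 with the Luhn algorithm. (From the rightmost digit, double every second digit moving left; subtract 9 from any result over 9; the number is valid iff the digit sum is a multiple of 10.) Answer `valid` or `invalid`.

valid

From the right, keep odd positions and double even positions (subtract 9 from any doubled value over 9):
  doubled (positions 2,4,...): 9 0 5 6 1 3 6 → sum 30
  kept (positions 1,3,...): 7 8 6 6 0 7 1 5 → sum 40
Total = 70.
70 mod 10 = 0, so the number is valid.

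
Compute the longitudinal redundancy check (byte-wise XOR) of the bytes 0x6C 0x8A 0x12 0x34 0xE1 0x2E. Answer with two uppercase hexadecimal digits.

0F

XOR the bytes together:
  start with 0x6C
  0x6C ⊕ 0x8A = 0xE6
  0xE6 ⊕ 0x12 = 0xF4
  0xF4 ⊕ 0x34 = 0xC0
  0xC0 ⊕ 0xE1 = 0x21
  0x21 ⊕ 0x2E = 0x0F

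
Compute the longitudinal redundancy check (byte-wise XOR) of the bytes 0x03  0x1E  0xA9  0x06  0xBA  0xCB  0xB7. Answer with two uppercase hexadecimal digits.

XOR the bytes together:
  start with 0x03
  0x03 ⊕ 0x1E = 0x1D
  0x1D ⊕ 0xA9 = 0xB4
  0xB4 ⊕ 0x06 = 0xB2
  0xB2 ⊕ 0xBA = 0x08
  0x08 ⊕ 0xCB = 0xC3
  0xC3 ⊕ 0xB7 = 0x74

74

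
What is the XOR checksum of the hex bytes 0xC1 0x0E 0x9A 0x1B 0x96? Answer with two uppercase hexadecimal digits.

XOR the bytes together:
  start with 0xC1
  0xC1 ⊕ 0x0E = 0xCF
  0xCF ⊕ 0x9A = 0x55
  0x55 ⊕ 0x1B = 0x4E
  0x4E ⊕ 0x96 = 0xD8

D8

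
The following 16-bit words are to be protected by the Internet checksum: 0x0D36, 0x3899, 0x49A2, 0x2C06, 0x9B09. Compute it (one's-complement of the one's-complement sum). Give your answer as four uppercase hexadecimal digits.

One's-complement addition (fold any carry out of bit 15 back into bit 0):
  0x0D36 + 0x3899 = 0x045CF
  0x45CF + 0x49A2 = 0x08F71
  0x8F71 + 0x2C06 = 0x0BB77
  0xBB77 + 0x9B09 = 0x15680 → wrap carry → 0x5681
One's-complement sum = 0x5681.
Checksum = ~0x5681 & 0xFFFF = 0xA97E.

A97E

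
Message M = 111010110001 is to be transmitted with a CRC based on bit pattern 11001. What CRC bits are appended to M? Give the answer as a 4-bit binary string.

Append 4 zeros: 1110101100010000. Divide by 11001 (XOR where the leading bit is 1):
  pos 0: 11101 XOR 11001 = 00100
  pos 2: 10001 XOR 11001 = 01000
  pos 3: 10001 XOR 11001 = 01000
  pos 4: 10000 XOR 11001 = 01001
  pos 5: 10010 XOR 11001 = 01011
  pos 6: 10110 XOR 11001 = 01111
  pos 7: 11111 XOR 11001 = 00110
  pos 9: 11000 XOR 11001 = 00001
Remainder (last 4 bits) = 0100. This is the CRC / FCS.

0100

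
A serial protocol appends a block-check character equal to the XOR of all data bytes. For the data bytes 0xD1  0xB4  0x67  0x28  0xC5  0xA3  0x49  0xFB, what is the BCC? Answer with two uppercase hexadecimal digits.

XOR the bytes together:
  start with 0xD1
  0xD1 ⊕ 0xB4 = 0x65
  0x65 ⊕ 0x67 = 0x02
  0x02 ⊕ 0x28 = 0x2A
  0x2A ⊕ 0xC5 = 0xEF
  0xEF ⊕ 0xA3 = 0x4C
  0x4C ⊕ 0x49 = 0x05
  0x05 ⊕ 0xFB = 0xFE

FE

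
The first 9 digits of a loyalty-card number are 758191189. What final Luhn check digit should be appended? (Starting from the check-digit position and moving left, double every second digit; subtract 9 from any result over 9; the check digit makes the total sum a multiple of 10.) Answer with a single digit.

Partial digits right→left: 9 8 1 1 9 1 8 5 7
Double every second digit counting from the check-digit position (so the 1st, 3rd, 5th, ... of the partial from the right).
  doubled (with −9 where >9): 9 2 9 7 5 → sum 32
  kept as-is: 8 1 1 5 → sum 15
Total = 32 + 15 = 47.
Check digit = (10 − (47 mod 10)) mod 10 = 3.

3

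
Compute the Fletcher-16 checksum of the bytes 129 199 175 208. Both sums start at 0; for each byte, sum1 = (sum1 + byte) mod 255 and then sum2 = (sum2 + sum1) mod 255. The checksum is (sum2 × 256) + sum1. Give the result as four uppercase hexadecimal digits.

8DC9

Running sums (mod 255):
  after byte 0 (129): sum1=129, sum2=129
  after byte 1 (199): sum1=73, sum2=202
  after byte 2 (175): sum1=248, sum2=195
  after byte 3 (208): sum1=201, sum2=141
Checksum = sum2·256 + sum1 = 141·256 + 201 = 36297 = 0x8DC9.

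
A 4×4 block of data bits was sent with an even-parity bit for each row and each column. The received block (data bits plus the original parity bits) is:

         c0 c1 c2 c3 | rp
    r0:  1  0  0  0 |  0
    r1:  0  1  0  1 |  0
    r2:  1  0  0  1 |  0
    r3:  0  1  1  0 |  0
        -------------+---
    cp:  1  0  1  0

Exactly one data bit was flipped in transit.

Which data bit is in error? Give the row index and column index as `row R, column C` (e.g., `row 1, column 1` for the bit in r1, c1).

Recompute each row's even parity and compare to rp:
  r0: data parity 1, sent rp 0 → mismatch
  r1: data parity 0, sent rp 0 → ok
  r2: data parity 0, sent rp 0 → ok
  r3: data parity 0, sent rp 0 → ok
Recompute each column's even parity and compare to cp:
  c0: data parity 0, sent cp 1 → mismatch
  c1: data parity 0, sent cp 0 → ok
  c2: data parity 1, sent cp 1 → ok
  c3: data parity 0, sent cp 0 → ok
Exactly one row (r0) and one column (c0) fail → the flipped bit is at their intersection.

row 0, column 0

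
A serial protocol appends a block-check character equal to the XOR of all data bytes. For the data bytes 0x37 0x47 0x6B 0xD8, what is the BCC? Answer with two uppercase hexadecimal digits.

XOR the bytes together:
  start with 0x37
  0x37 ⊕ 0x47 = 0x70
  0x70 ⊕ 0x6B = 0x1B
  0x1B ⊕ 0xD8 = 0xC3

C3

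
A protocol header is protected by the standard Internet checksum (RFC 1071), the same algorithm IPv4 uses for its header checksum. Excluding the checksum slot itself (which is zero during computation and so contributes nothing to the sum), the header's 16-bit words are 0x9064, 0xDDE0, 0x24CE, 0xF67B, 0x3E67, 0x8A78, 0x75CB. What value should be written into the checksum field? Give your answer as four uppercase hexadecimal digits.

One's-complement addition (fold any carry out of bit 15 back into bit 0):
  0x9064 + 0xDDE0 = 0x16E44 → wrap carry → 0x6E45
  0x6E45 + 0x24CE = 0x09313
  0x9313 + 0xF67B = 0x1898E → wrap carry → 0x898F
  0x898F + 0x3E67 = 0x0C7F6
  0xC7F6 + 0x8A78 = 0x1526E → wrap carry → 0x526F
  0x526F + 0x75CB = 0x0C83A
One's-complement sum = 0xC83A.
Checksum = ~0xC83A & 0xFFFF = 0x37C5.

37C5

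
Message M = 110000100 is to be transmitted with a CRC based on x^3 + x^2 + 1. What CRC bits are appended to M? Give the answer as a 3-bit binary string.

001

Append 3 zeros: 110000100000. Divide by 1101 (XOR where the leading bit is 1):
  pos 0: 1100 XOR 1101 = 0001
  pos 3: 1001 XOR 1101 = 0100
  pos 4: 1000 XOR 1101 = 0101
  pos 5: 1010 XOR 1101 = 0111
  pos 6: 1110 XOR 1101 = 0011
  pos 8: 1100 XOR 1101 = 0001
Remainder (last 3 bits) = 001. This is the CRC / FCS.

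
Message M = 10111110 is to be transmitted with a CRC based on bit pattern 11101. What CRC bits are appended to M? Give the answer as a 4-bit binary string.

Append 4 zeros: 101111100000. Divide by 11101 (XOR where the leading bit is 1):
  pos 0: 10111 XOR 11101 = 01010
  pos 1: 10101 XOR 11101 = 01000
  pos 2: 10001 XOR 11101 = 01100
  pos 3: 11000 XOR 11101 = 00101
  pos 5: 10100 XOR 11101 = 01001
  pos 6: 10010 XOR 11101 = 01111
  pos 7: 11110 XOR 11101 = 00011
Remainder (last 4 bits) = 0011. This is the CRC / FCS.

0011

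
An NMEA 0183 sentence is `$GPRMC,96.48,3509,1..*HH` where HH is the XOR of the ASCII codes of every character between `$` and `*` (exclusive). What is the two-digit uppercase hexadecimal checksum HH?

XOR the ASCII codes of the payload characters:
  'G' = 0x47 → acc = 0x47
  'P' = 0x50 → acc = 0x17
  'R' = 0x52 → acc = 0x45
  'M' = 0x4D → acc = 0x08
  'C' = 0x43 → acc = 0x4B
  ',' = 0x2C → acc = 0x67
  '9' = 0x39 → acc = 0x5E
  '6' = 0x36 → acc = 0x68
  '.' = 0x2E → acc = 0x46
  '4' = 0x34 → acc = 0x72
  '8' = 0x38 → acc = 0x4A
  ',' = 0x2C → acc = 0x66
  '3' = 0x33 → acc = 0x55
  '5' = 0x35 → acc = 0x60
  '0' = 0x30 → acc = 0x50
  '9' = 0x39 → acc = 0x69
  ',' = 0x2C → acc = 0x45
  '1' = 0x31 → acc = 0x74
  '.' = 0x2E → acc = 0x5A
  '.' = 0x2E → acc = 0x74
Checksum = 0x74.

74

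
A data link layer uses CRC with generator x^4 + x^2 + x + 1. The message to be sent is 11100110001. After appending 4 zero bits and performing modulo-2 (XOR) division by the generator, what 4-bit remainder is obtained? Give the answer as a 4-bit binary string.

Append 4 zeros: 111001100010000. Divide by 10111 (XOR where the leading bit is 1):
  pos 0: 11100 XOR 10111 = 01011
  pos 1: 10111 XOR 10111 = 00000
  pos 6: 10001 XOR 10111 = 00110
  pos 8: 11000 XOR 10111 = 01111
  pos 9: 11110 XOR 10111 = 01001
  pos 10: 10010 XOR 10111 = 00101
Remainder (last 4 bits) = 0101. This is the CRC / FCS.

0101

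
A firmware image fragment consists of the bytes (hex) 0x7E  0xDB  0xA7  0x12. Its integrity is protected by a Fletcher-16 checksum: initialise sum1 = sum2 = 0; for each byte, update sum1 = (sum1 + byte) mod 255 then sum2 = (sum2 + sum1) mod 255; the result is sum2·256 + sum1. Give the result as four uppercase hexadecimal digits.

Running sums (mod 255):
  after byte 0 (0x7E): sum1=126, sum2=126
  after byte 1 (0xDB): sum1=90, sum2=216
  after byte 2 (0xA7): sum1=2, sum2=218
  after byte 3 (0x12): sum1=20, sum2=238
Checksum = sum2·256 + sum1 = 238·256 + 20 = 60948 = 0xEE14.

EE14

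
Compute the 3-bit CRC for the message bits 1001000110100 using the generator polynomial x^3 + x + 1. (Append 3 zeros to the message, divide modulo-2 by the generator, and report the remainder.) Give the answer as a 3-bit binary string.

Append 3 zeros: 1001000110100000. Divide by 1011 (XOR where the leading bit is 1):
  pos 0: 1001 XOR 1011 = 0010
  pos 2: 1000 XOR 1011 = 0011
  pos 4: 1101 XOR 1011 = 0110
  pos 5: 1101 XOR 1011 = 0110
  pos 6: 1100 XOR 1011 = 0111
  pos 7: 1111 XOR 1011 = 0100
  pos 8: 1000 XOR 1011 = 0011
  pos 10: 1100 XOR 1011 = 0111
  pos 11: 1110 XOR 1011 = 0101
  pos 12: 1010 XOR 1011 = 0001
Remainder (last 3 bits) = 001. This is the CRC / FCS.

001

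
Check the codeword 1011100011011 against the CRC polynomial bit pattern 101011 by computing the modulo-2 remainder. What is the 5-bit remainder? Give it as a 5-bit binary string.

Modulo-2 division of 1011100011011 by 101011:
  pos 0: 101110 XOR 101011 = 000101
  pos 3: 101001 XOR 101011 = 000010
  pos 7: 101011 XOR 101011 = 000000
Remainder = 00000 (zero — the frame passes the CRC check).

00000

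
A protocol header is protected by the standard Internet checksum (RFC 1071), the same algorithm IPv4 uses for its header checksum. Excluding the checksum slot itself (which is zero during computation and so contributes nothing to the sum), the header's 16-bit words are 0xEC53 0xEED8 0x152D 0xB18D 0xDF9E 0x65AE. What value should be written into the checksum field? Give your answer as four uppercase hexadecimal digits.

One's-complement addition (fold any carry out of bit 15 back into bit 0):
  0xEC53 + 0xEED8 = 0x1DB2B → wrap carry → 0xDB2C
  0xDB2C + 0x152D = 0x0F059
  0xF059 + 0xB18D = 0x1A1E6 → wrap carry → 0xA1E7
  0xA1E7 + 0xDF9E = 0x18185 → wrap carry → 0x8186
  0x8186 + 0x65AE = 0x0E734
One's-complement sum = 0xE734.
Checksum = ~0xE734 & 0xFFFF = 0x18CB.

18CB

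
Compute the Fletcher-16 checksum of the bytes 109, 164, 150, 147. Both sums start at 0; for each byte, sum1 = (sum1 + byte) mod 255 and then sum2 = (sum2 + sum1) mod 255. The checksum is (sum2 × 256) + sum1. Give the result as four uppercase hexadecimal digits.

Running sums (mod 255):
  after byte 0 (109): sum1=109, sum2=109
  after byte 1 (164): sum1=18, sum2=127
  after byte 2 (150): sum1=168, sum2=40
  after byte 3 (147): sum1=60, sum2=100
Checksum = sum2·256 + sum1 = 100·256 + 60 = 25660 = 0x643C.

643C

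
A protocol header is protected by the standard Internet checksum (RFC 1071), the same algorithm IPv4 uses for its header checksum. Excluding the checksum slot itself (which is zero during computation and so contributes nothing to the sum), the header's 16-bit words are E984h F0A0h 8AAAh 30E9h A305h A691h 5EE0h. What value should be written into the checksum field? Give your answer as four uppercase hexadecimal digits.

C1CE

One's-complement addition (fold any carry out of bit 15 back into bit 0):
  0xE984 + 0xF0A0 = 0x1DA24 → wrap carry → 0xDA25
  0xDA25 + 0x8AAA = 0x164CF → wrap carry → 0x64D0
  0x64D0 + 0x30E9 = 0x095B9
  0x95B9 + 0xA305 = 0x138BE → wrap carry → 0x38BF
  0x38BF + 0xA691 = 0x0DF50
  0xDF50 + 0x5EE0 = 0x13E30 → wrap carry → 0x3E31
One's-complement sum = 0x3E31.
Checksum = ~0x3E31 & 0xFFFF = 0xC1CE.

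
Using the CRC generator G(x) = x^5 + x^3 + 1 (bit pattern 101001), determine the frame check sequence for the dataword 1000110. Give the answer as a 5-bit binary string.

10000

Append 5 zeros: 100011000000. Divide by 101001 (XOR where the leading bit is 1):
  pos 0: 100011 XOR 101001 = 001010
  pos 2: 101000 XOR 101001 = 000001
Remainder (last 5 bits) = 10000. This is the CRC / FCS.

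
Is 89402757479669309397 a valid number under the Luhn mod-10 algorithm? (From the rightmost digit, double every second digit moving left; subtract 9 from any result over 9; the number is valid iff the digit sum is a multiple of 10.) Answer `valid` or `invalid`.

From the right, keep odd positions and double even positions (subtract 9 from any doubled value over 9):
  doubled (positions 2,4,...): 9 9 6 3 9 8 1 4 8 7 → sum 64
  kept (positions 1,3,...): 7 3 0 9 6 7 7 7 0 9 → sum 55
Total = 119.
119 mod 10 = 9, so the number is invalid.

invalid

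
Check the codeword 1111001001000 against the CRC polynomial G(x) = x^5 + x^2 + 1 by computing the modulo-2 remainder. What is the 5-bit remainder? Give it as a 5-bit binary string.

00000

Modulo-2 division of 1111001001000 by 100101:
  pos 0: 111100 XOR 100101 = 011001
  pos 1: 110011 XOR 100101 = 010110
  pos 2: 101100 XOR 100101 = 001001
  pos 4: 100101 XOR 100101 = 000000
Remainder = 00000 (zero — the frame passes the CRC check).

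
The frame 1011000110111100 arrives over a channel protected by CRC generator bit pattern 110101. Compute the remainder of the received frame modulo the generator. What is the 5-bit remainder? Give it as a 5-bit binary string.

00100

Modulo-2 division of 1011000110111100 by 110101:
  pos 0: 101100 XOR 110101 = 011001
  pos 1: 110010 XOR 110101 = 000111
  pos 4: 111110 XOR 110101 = 001011
  pos 6: 101111 XOR 110101 = 011010
  pos 7: 110101 XOR 110101 = 000000
Remainder = 00100 (nonzero — an error is detected).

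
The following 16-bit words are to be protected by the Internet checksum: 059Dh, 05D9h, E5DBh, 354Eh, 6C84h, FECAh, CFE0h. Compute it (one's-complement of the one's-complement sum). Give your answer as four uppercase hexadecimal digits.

One's-complement addition (fold any carry out of bit 15 back into bit 0):
  0x059D + 0x05D9 = 0x00B76
  0x0B76 + 0xE5DB = 0x0F151
  0xF151 + 0x354E = 0x1269F → wrap carry → 0x26A0
  0x26A0 + 0x6C84 = 0x09324
  0x9324 + 0xFECA = 0x191EE → wrap carry → 0x91EF
  0x91EF + 0xCFE0 = 0x161CF → wrap carry → 0x61D0
One's-complement sum = 0x61D0.
Checksum = ~0x61D0 & 0xFFFF = 0x9E2F.

9E2F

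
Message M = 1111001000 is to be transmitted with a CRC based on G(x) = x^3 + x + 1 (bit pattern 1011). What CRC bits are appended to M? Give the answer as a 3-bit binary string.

011

Append 3 zeros: 1111001000000. Divide by 1011 (XOR where the leading bit is 1):
  pos 0: 1111 XOR 1011 = 0100
  pos 1: 1000 XOR 1011 = 0011
  pos 3: 1101 XOR 1011 = 0110
  pos 4: 1100 XOR 1011 = 0111
  pos 5: 1110 XOR 1011 = 0101
  pos 6: 1010 XOR 1011 = 0001
  pos 9: 1000 XOR 1011 = 0011
Remainder (last 3 bits) = 011. This is the CRC / FCS.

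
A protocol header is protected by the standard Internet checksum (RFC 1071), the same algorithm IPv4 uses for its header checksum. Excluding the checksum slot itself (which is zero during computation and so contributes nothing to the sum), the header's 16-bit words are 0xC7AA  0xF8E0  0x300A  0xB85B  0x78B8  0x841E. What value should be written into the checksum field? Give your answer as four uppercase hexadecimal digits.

5A37

One's-complement addition (fold any carry out of bit 15 back into bit 0):
  0xC7AA + 0xF8E0 = 0x1C08A → wrap carry → 0xC08B
  0xC08B + 0x300A = 0x0F095
  0xF095 + 0xB85B = 0x1A8F0 → wrap carry → 0xA8F1
  0xA8F1 + 0x78B8 = 0x121A9 → wrap carry → 0x21AA
  0x21AA + 0x841E = 0x0A5C8
One's-complement sum = 0xA5C8.
Checksum = ~0xA5C8 & 0xFFFF = 0x5A37.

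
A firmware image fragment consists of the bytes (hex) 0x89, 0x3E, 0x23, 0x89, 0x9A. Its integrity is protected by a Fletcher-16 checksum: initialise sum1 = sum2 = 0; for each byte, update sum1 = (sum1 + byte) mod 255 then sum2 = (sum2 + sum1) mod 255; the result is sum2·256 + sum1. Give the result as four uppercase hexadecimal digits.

BF0F

Running sums (mod 255):
  after byte 0 (0x89): sum1=137, sum2=137
  after byte 1 (0x3E): sum1=199, sum2=81
  after byte 2 (0x23): sum1=234, sum2=60
  after byte 3 (0x89): sum1=116, sum2=176
  after byte 4 (0x9A): sum1=15, sum2=191
Checksum = sum2·256 + sum1 = 191·256 + 15 = 48911 = 0xBF0F.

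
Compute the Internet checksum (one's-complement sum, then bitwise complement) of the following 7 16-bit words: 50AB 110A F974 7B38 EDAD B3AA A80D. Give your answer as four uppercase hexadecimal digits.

One's-complement addition (fold any carry out of bit 15 back into bit 0):
  0x50AB + 0x110A = 0x061B5
  0x61B5 + 0xF974 = 0x15B29 → wrap carry → 0x5B2A
  0x5B2A + 0x7B38 = 0x0D662
  0xD662 + 0xEDAD = 0x1C40F → wrap carry → 0xC410
  0xC410 + 0xB3AA = 0x177BA → wrap carry → 0x77BB
  0x77BB + 0xA80D = 0x11FC8 → wrap carry → 0x1FC9
One's-complement sum = 0x1FC9.
Checksum = ~0x1FC9 & 0xFFFF = 0xE036.

E036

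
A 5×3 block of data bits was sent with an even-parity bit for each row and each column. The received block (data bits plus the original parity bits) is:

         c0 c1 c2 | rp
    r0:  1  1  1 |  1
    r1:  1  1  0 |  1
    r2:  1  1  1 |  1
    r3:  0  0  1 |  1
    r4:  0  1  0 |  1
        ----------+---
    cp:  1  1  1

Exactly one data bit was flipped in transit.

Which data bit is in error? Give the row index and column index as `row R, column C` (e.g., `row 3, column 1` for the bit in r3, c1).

Recompute each row's even parity and compare to rp:
  r0: data parity 1, sent rp 1 → ok
  r1: data parity 0, sent rp 1 → mismatch
  r2: data parity 1, sent rp 1 → ok
  r3: data parity 1, sent rp 1 → ok
  r4: data parity 1, sent rp 1 → ok
Recompute each column's even parity and compare to cp:
  c0: data parity 1, sent cp 1 → ok
  c1: data parity 0, sent cp 1 → mismatch
  c2: data parity 1, sent cp 1 → ok
Exactly one row (r1) and one column (c1) fail → the flipped bit is at their intersection.

row 1, column 1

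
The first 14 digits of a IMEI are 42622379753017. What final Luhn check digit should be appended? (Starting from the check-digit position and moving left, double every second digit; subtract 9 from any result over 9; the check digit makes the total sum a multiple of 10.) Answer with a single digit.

Partial digits right→left: 7 1 0 3 5 7 9 7 3 2 2 6 2 4
Double every second digit counting from the check-digit position (so the 1st, 3rd, 5th, ... of the partial from the right).
  doubled (with −9 where >9): 5 0 1 9 6 4 4 → sum 29
  kept as-is: 1 3 7 7 2 6 4 → sum 30
Total = 29 + 30 = 59.
Check digit = (10 − (59 mod 10)) mod 10 = 1.

1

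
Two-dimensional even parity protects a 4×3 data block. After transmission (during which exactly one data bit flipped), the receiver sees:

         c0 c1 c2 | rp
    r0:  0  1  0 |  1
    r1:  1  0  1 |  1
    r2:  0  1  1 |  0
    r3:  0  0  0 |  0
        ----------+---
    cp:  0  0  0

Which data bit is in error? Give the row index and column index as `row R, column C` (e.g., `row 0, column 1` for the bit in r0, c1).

row 1, column 0

Recompute each row's even parity and compare to rp:
  r0: data parity 1, sent rp 1 → ok
  r1: data parity 0, sent rp 1 → mismatch
  r2: data parity 0, sent rp 0 → ok
  r3: data parity 0, sent rp 0 → ok
Recompute each column's even parity and compare to cp:
  c0: data parity 1, sent cp 0 → mismatch
  c1: data parity 0, sent cp 0 → ok
  c2: data parity 0, sent cp 0 → ok
Exactly one row (r1) and one column (c0) fail → the flipped bit is at their intersection.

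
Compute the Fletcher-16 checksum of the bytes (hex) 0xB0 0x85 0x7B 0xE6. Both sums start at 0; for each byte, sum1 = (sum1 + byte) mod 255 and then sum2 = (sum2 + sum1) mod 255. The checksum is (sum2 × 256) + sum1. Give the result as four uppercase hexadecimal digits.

3198

Running sums (mod 255):
  after byte 0 (0xB0): sum1=176, sum2=176
  after byte 1 (0x85): sum1=54, sum2=230
  after byte 2 (0x7B): sum1=177, sum2=152
  after byte 3 (0xE6): sum1=152, sum2=49
Checksum = sum2·256 + sum1 = 49·256 + 152 = 12696 = 0x3198.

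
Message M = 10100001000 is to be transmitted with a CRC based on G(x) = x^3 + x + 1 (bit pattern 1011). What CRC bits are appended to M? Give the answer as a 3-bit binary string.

Append 3 zeros: 10100001000000. Divide by 1011 (XOR where the leading bit is 1):
  pos 0: 1010 XOR 1011 = 0001
  pos 3: 1000 XOR 1011 = 0011
  pos 5: 1110 XOR 1011 = 0101
  pos 6: 1010 XOR 1011 = 0001
  pos 9: 1000 XOR 1011 = 0011
Remainder (last 3 bits) = 110. This is the CRC / FCS.

110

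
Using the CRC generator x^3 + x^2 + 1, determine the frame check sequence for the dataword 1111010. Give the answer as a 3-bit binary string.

110

Append 3 zeros: 1111010000. Divide by 1101 (XOR where the leading bit is 1):
  pos 0: 1111 XOR 1101 = 0010
  pos 2: 1001 XOR 1101 = 0100
  pos 3: 1000 XOR 1101 = 0101
  pos 4: 1010 XOR 1101 = 0111
  pos 5: 1110 XOR 1101 = 0011
Remainder (last 3 bits) = 110. This is the CRC / FCS.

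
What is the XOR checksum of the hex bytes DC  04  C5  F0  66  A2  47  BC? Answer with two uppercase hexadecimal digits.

XOR the bytes together:
  start with 0xDC
  0xDC ⊕ 0x04 = 0xD8
  0xD8 ⊕ 0xC5 = 0x1D
  0x1D ⊕ 0xF0 = 0xED
  0xED ⊕ 0x66 = 0x8B
  0x8B ⊕ 0xA2 = 0x29
  0x29 ⊕ 0x47 = 0x6E
  0x6E ⊕ 0xBC = 0xD2

D2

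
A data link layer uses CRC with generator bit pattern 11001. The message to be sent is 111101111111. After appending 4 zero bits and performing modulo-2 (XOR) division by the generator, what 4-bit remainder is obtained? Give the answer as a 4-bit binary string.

Append 4 zeros: 1111011111110000. Divide by 11001 (XOR where the leading bit is 1):
  pos 0: 11110 XOR 11001 = 00111
  pos 2: 11111 XOR 11001 = 00110
  pos 4: 11011 XOR 11001 = 00010
  pos 7: 10111 XOR 11001 = 01110
  pos 8: 11100 XOR 11001 = 00101
  pos 10: 10100 XOR 11001 = 01101
  pos 11: 11010 XOR 11001 = 00011
Remainder (last 4 bits) = 0011. This is the CRC / FCS.

0011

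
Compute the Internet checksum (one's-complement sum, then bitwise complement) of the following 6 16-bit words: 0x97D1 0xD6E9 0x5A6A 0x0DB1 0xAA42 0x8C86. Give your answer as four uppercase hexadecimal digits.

F25F

One's-complement addition (fold any carry out of bit 15 back into bit 0):
  0x97D1 + 0xD6E9 = 0x16EBA → wrap carry → 0x6EBB
  0x6EBB + 0x5A6A = 0x0C925
  0xC925 + 0x0DB1 = 0x0D6D6
  0xD6D6 + 0xAA42 = 0x18118 → wrap carry → 0x8119
  0x8119 + 0x8C86 = 0x10D9F → wrap carry → 0x0DA0
One's-complement sum = 0x0DA0.
Checksum = ~0x0DA0 & 0xFFFF = 0xF25F.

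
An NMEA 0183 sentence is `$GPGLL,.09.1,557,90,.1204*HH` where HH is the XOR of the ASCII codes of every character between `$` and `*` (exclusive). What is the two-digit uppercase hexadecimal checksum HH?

XOR the ASCII codes of the payload characters:
  'G' = 0x47 → acc = 0x47
  'P' = 0x50 → acc = 0x17
  'G' = 0x47 → acc = 0x50
  'L' = 0x4C → acc = 0x1C
  'L' = 0x4C → acc = 0x50
  ',' = 0x2C → acc = 0x7C
  '.' = 0x2E → acc = 0x52
  '0' = 0x30 → acc = 0x62
  '9' = 0x39 → acc = 0x5B
  '.' = 0x2E → acc = 0x75
  '1' = 0x31 → acc = 0x44
  ',' = 0x2C → acc = 0x68
  '5' = 0x35 → acc = 0x5D
  '5' = 0x35 → acc = 0x68
  '7' = 0x37 → acc = 0x5F
  ',' = 0x2C → acc = 0x73
  '9' = 0x39 → acc = 0x4A
  '0' = 0x30 → acc = 0x7A
  ',' = 0x2C → acc = 0x56
  '.' = 0x2E → acc = 0x78
  '1' = 0x31 → acc = 0x49
  '2' = 0x32 → acc = 0x7B
  '0' = 0x30 → acc = 0x4B
  '4' = 0x34 → acc = 0x7F
Checksum = 0x7F.

7F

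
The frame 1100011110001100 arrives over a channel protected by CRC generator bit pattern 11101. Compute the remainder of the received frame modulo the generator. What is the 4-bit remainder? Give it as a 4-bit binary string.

0000

Modulo-2 division of 1100011110001100 by 11101:
  pos 0: 11000 XOR 11101 = 00101
  pos 2: 10111 XOR 11101 = 01010
  pos 3: 10101 XOR 11101 = 01000
  pos 4: 10001 XOR 11101 = 01100
  pos 5: 11000 XOR 11101 = 00101
  pos 7: 10100 XOR 11101 = 01001
  pos 8: 10011 XOR 11101 = 01110
  pos 9: 11101 XOR 11101 = 00000
Remainder = 0000 (zero — the frame passes the CRC check).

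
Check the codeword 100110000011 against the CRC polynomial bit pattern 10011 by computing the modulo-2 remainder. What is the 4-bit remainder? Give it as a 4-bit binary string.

Modulo-2 division of 100110000011 by 10011:
  pos 0: 10011 XOR 10011 = 00000
Remainder = 0011 (nonzero — an error is detected).

0011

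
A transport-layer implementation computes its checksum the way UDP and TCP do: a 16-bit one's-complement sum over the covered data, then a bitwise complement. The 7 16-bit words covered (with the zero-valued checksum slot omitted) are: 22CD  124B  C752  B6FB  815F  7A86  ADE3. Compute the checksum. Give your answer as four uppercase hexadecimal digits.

A2CF

One's-complement addition (fold any carry out of bit 15 back into bit 0):
  0x22CD + 0x124B = 0x03518
  0x3518 + 0xC752 = 0x0FC6A
  0xFC6A + 0xB6FB = 0x1B365 → wrap carry → 0xB366
  0xB366 + 0x815F = 0x134C5 → wrap carry → 0x34C6
  0x34C6 + 0x7A86 = 0x0AF4C
  0xAF4C + 0xADE3 = 0x15D2F → wrap carry → 0x5D30
One's-complement sum = 0x5D30.
Checksum = ~0x5D30 & 0xFFFF = 0xA2CF.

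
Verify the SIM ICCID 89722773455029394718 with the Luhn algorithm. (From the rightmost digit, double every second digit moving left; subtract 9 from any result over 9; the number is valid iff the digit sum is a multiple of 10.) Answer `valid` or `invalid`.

From the right, keep odd positions and double even positions (subtract 9 from any doubled value over 9):
  doubled (positions 2,4,...): 2 8 6 4 1 8 5 4 5 7 → sum 50
  kept (positions 1,3,...): 8 7 9 9 0 5 3 7 2 9 → sum 59
Total = 109.
109 mod 10 = 9, so the number is invalid.

invalid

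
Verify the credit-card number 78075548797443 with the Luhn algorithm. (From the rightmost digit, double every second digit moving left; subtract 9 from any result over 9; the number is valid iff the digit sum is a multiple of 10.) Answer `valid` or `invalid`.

invalid

From the right, keep odd positions and double even positions (subtract 9 from any doubled value over 9):
  doubled (positions 2,4,...): 8 5 5 8 1 0 5 → sum 32
  kept (positions 1,3,...): 3 4 9 8 5 7 8 → sum 44
Total = 76.
76 mod 10 = 6, so the number is invalid.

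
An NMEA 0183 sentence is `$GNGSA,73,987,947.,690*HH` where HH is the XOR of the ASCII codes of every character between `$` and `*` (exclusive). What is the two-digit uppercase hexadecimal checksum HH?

XOR the ASCII codes of the payload characters:
  'G' = 0x47 → acc = 0x47
  'N' = 0x4E → acc = 0x09
  'G' = 0x47 → acc = 0x4E
  'S' = 0x53 → acc = 0x1D
  'A' = 0x41 → acc = 0x5C
  ',' = 0x2C → acc = 0x70
  '7' = 0x37 → acc = 0x47
  '3' = 0x33 → acc = 0x74
  ',' = 0x2C → acc = 0x58
  '9' = 0x39 → acc = 0x61
  '8' = 0x38 → acc = 0x59
  '7' = 0x37 → acc = 0x6E
  ',' = 0x2C → acc = 0x42
  '9' = 0x39 → acc = 0x7B
  '4' = 0x34 → acc = 0x4F
  '7' = 0x37 → acc = 0x78
  '.' = 0x2E → acc = 0x56
  ',' = 0x2C → acc = 0x7A
  '6' = 0x36 → acc = 0x4C
  '9' = 0x39 → acc = 0x75
  '0' = 0x30 → acc = 0x45
Checksum = 0x45.

45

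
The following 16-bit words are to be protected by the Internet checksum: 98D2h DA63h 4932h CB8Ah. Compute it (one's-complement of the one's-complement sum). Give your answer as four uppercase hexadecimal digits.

One's-complement addition (fold any carry out of bit 15 back into bit 0):
  0x98D2 + 0xDA63 = 0x17335 → wrap carry → 0x7336
  0x7336 + 0x4932 = 0x0BC68
  0xBC68 + 0xCB8A = 0x187F2 → wrap carry → 0x87F3
One's-complement sum = 0x87F3.
Checksum = ~0x87F3 & 0xFFFF = 0x780C.

780C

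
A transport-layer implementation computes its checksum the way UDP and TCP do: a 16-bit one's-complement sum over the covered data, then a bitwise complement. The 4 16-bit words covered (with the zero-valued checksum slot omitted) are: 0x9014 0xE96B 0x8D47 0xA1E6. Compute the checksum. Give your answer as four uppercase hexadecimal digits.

5751

One's-complement addition (fold any carry out of bit 15 back into bit 0):
  0x9014 + 0xE96B = 0x1797F → wrap carry → 0x7980
  0x7980 + 0x8D47 = 0x106C7 → wrap carry → 0x06C8
  0x06C8 + 0xA1E6 = 0x0A8AE
One's-complement sum = 0xA8AE.
Checksum = ~0xA8AE & 0xFFFF = 0x5751.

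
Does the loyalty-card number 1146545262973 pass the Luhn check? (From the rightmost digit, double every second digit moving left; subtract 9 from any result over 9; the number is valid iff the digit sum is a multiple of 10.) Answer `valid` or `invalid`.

From the right, keep odd positions and double even positions (subtract 9 from any doubled value over 9):
  doubled (positions 2,4,...): 5 4 4 8 3 2 → sum 26
  kept (positions 1,3,...): 3 9 6 5 5 4 1 → sum 33
Total = 59.
59 mod 10 = 9, so the number is invalid.

invalid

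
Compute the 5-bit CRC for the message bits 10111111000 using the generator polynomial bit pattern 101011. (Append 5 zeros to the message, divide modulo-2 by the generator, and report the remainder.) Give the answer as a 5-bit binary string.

Append 5 zeros: 1011111100000000. Divide by 101011 (XOR where the leading bit is 1):
  pos 0: 101111 XOR 101011 = 000100
  pos 3: 100110 XOR 101011 = 001101
  pos 5: 110100 XOR 101011 = 011111
  pos 6: 111110 XOR 101011 = 010101
  pos 7: 101010 XOR 101011 = 000001
Remainder (last 5 bits) = 01000. This is the CRC / FCS.

01000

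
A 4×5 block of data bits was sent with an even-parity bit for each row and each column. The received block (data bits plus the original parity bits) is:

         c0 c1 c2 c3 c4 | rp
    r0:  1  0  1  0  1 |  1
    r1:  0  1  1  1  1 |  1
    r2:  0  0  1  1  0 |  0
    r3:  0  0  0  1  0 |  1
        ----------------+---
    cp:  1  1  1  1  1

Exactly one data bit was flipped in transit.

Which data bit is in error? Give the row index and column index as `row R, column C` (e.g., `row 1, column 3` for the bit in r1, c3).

Recompute each row's even parity and compare to rp:
  r0: data parity 1, sent rp 1 → ok
  r1: data parity 0, sent rp 1 → mismatch
  r2: data parity 0, sent rp 0 → ok
  r3: data parity 1, sent rp 1 → ok
Recompute each column's even parity and compare to cp:
  c0: data parity 1, sent cp 1 → ok
  c1: data parity 1, sent cp 1 → ok
  c2: data parity 1, sent cp 1 → ok
  c3: data parity 1, sent cp 1 → ok
  c4: data parity 0, sent cp 1 → mismatch
Exactly one row (r1) and one column (c4) fail → the flipped bit is at their intersection.

row 1, column 4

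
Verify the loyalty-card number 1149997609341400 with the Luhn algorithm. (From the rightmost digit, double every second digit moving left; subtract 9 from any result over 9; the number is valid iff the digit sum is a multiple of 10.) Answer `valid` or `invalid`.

From the right, keep odd positions and double even positions (subtract 9 from any doubled value over 9):
  doubled (positions 2,4,...): 0 2 6 0 5 9 8 2 → sum 32
  kept (positions 1,3,...): 0 4 4 9 6 9 9 1 → sum 42
Total = 74.
74 mod 10 = 4, so the number is invalid.

invalid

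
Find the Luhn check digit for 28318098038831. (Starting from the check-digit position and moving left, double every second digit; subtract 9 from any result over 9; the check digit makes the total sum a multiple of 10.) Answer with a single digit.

6

Partial digits right→left: 1 3 8 8 3 0 8 9 0 8 1 3 8 2
Double every second digit counting from the check-digit position (so the 1st, 3rd, 5th, ... of the partial from the right).
  doubled (with −9 where >9): 2 7 6 7 0 2 7 → sum 31
  kept as-is: 3 8 0 9 8 3 2 → sum 33
Total = 31 + 33 = 64.
Check digit = (10 − (64 mod 10)) mod 10 = 6.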